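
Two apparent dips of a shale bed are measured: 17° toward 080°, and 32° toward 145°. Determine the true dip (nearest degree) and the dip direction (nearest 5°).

true dip 32°, dip direction 140°

Each apparent-dip line lies in the plane. As unit vectors (x east, y north, z up), v₁ plunges 17°→080° and v₂ plunges 32°→145°.
n = v₁ × v₂ = (0.291, -0.357, 0.735) (taken with n_z > 0).
Dip δ = arctan(|n_h|/n_z) = arctan(0.461/0.735) = 32.1°.
Dip direction = atan2(0.291, -0.357) = 141° (azimuth of n's horizontal projection).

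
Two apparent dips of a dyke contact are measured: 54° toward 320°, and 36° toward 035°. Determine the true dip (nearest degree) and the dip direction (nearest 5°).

The two traces are lines in the plane: v₁ = (sin 320°·cos 54°, cos 320°·cos 54°, −sin 54°), v₂ = (sin 35°·cos 36°, cos 35°·cos 36°, −sin 36°).
n = v₁ × v₂ = (-0.271, 0.597, 0.459) (taken with n_z > 0).
Dip δ = arctan(|n_h|/n_z) = arctan(0.656/0.459) = 55.0°.
Dip direction = atan2(-0.271, 0.597) = 336° (azimuth of n's horizontal projection).

true dip 55°, dip direction 335°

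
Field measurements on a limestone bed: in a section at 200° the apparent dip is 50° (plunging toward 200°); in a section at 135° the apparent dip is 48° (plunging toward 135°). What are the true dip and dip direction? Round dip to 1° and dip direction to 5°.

true dip 54°, dip direction 170°

Represent each trace as a vector plunging at its apparent dip toward its trend (east-north-up frame): v₁ = (-0.220, -0.604, -0.766), v₂ = (0.473, -0.473, -0.743).
n = v₁ × v₂ = (0.086, -0.526, 0.390) (taken with n_z > 0).
tan δ = √(n_x²+n_y²)/n_z = 0.533/0.390, so δ = 53.8°.
Dip direction = azimuth of (n_x, n_y) = atan2(0.086, -0.526) = 171°.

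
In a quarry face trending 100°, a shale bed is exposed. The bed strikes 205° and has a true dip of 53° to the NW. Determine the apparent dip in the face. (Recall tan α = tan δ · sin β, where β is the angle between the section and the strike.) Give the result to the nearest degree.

52°

The section lies 75° from the strike.
tan(apparent dip) = tan 53° · sin 75° = 1.2818
apparent dip = arctan 1.2818 = 52.04°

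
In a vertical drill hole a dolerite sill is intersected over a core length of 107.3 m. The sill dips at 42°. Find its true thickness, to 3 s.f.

79.7 m

True thickness t = h · cos(dip) = 107.3 × cos 42°
t = 107.3 × 0.7431 = 79.739 m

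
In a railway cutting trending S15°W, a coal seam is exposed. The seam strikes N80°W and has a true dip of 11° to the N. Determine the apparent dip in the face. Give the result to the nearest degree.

11°

The section lies 85° from the strike.
tan(apparent dip) = tan 11° · sin 85° = 0.1936
apparent dip = arctan 0.1936 = 10.96°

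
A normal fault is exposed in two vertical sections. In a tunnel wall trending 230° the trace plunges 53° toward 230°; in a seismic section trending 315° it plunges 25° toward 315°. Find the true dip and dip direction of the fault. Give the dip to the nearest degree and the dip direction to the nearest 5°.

true dip 54°, dip direction 245°

The two traces are lines in the plane: v₁ = (sin 230°·cos 53°, cos 230°·cos 53°, −sin 53°), v₂ = (sin 315°·cos 25°, cos 315°·cos 25°, −sin 25°).
The plane normal is n = v₁ × v₂ ∝ (-0.675, -0.317, 0.543).
Dip δ = arctan(|n_h|/n_z) = arctan(0.746/0.543) = 53.9°.
The horizontal component of n points toward azimuth atan2(n_x, n_y) = 245°, the dip direction.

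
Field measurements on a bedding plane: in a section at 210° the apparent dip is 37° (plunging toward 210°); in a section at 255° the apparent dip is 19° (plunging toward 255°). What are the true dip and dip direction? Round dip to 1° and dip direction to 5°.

The two traces are lines in the plane: v₁ = (sin 210°·cos 37°, cos 210°·cos 37°, −sin 37°), v₂ = (sin 255°·cos 19°, cos 255°·cos 19°, −sin 19°).
Cross product v₁ × v₂ gives the pole to the plane: n ∝ (-0.078, -0.420, 0.534).
True dip = arccos(n_z / |n|) = arccos(0.7811) = 38.6°.
Dip direction = atan2(-0.078, -0.420) = 191° (azimuth of n's horizontal projection).

true dip 39°, dip direction 190°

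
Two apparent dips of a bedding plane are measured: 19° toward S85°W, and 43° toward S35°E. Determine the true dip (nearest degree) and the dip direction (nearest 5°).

Represent each trace as a vector plunging at its apparent dip toward its trend (east-north-up frame): v₁ = (-0.942, -0.082, -0.326), v₂ = (0.419, -0.599, -0.682).
The plane normal is n = v₁ × v₂ ∝ (-0.139, -0.779, 0.599).
True dip = arccos(n_z / |n|) = arccos(0.6035) = 52.9°.
Dip direction = azimuth of (n_x, n_y) = atan2(-0.139, -0.779) = 190°.

true dip 53°, dip direction 190°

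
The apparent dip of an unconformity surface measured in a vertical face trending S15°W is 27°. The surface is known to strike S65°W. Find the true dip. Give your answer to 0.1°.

33.6°

β = acute angle between strike S65°W and section S15°W = 50°.
tan δ = tan α / sin β = tan 27° / sin 50° = 0.5095 / 0.7660 = 0.6651
δ = arctan(0.6651) = 33.63°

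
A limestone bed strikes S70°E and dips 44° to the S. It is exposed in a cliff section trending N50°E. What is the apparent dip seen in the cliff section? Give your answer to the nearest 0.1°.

39.9°

The strike is S70°E and the section trends N50°E; the acute angle between them is β = 60°.
tan α = tan 44° × sin 60° = 0.9657 × 0.8660 = 0.8363
α = arctan(0.8363) = 39.91°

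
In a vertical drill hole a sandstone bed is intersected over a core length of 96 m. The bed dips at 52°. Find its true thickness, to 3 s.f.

59.1 m

True thickness t = h · cos(dip) = 96 × cos 52°
t = 96 × 0.6157 = 59.104 m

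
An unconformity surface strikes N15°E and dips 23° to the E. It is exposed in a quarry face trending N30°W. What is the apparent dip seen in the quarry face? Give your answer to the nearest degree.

The strike is N15°E and the section trends N30°W; the acute angle between them is β = 45°.
tan(apparent dip) = tan 23° · sin 45° = 0.3001
α = arctan(0.3001) = 16.71°

17°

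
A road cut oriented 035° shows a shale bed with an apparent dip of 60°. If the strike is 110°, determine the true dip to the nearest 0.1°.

β = acute angle between strike 110° and section 035° = 75°.
tan δ = tan α / sin β = tan 60° / sin 75° = 1.7321 / 0.9659 = 1.7932
δ = arctan(1.7932) = 60.85°

60.9°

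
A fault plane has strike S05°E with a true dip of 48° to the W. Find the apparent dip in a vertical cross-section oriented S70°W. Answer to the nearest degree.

The section lies 75° from the strike.
tan(apparent dip) = tan 48° · sin 75° = 1.0728
α = arctan(1.0728) = 47.01°

47°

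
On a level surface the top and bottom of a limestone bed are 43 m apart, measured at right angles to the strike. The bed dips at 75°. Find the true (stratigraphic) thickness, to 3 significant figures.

True thickness t = w · sin(dip) = 43 × sin 75°
t = 43 × 0.9659 = 41.535 m

41.5 m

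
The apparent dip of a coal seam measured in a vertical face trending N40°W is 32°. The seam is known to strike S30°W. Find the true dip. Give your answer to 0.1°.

33.6°

The section is 70° from the strike.
tan(true dip) = tan 32° / sin 70° = 0.6650
true dip = arctan 0.6650 = 33.62°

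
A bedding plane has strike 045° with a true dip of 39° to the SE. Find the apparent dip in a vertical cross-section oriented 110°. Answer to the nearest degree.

36°

The section lies 65° from the strike.
tan(apparent dip) = tan 39° · sin 65° = 0.7339
α = arctan(0.7339) = 36.28°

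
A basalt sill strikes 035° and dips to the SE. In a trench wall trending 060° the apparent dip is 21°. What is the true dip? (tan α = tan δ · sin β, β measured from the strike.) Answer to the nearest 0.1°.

β = acute angle between strike 035° and section 060° = 25°.
tan(true dip) = tan 21° / sin 25° = 0.9083
δ = arctan(0.9083) = 42.25°

42.2°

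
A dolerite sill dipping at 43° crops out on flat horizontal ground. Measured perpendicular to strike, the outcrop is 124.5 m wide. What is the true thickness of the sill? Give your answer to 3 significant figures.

84.9 m

True thickness t = w · sin(dip) = 124.5 × sin 43°
t = 124.5 × 0.6820 = 84.909 m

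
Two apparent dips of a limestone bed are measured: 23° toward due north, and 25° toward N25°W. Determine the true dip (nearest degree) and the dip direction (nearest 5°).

The two traces are lines in the plane: v₁ = (sin 0°·cos 23°, cos 0°·cos 23°, −sin 23°), v₂ = (sin 335°·cos 25°, cos 335°·cos 25°, −sin 25°).
n = v₁ × v₂ = (-0.068, 0.150, 0.353) (taken with n_z > 0).
Dip δ = arctan(|n_h|/n_z) = arctan(0.164/0.353) = 25.0°.
The horizontal component of n points toward azimuth atan2(n_x, n_y) = 336°, the dip direction.

true dip 25°, dip direction 335°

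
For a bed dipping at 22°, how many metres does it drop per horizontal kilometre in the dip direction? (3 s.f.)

404 m

drop per km = 1000 × tan 22° = 1000 × 0.4040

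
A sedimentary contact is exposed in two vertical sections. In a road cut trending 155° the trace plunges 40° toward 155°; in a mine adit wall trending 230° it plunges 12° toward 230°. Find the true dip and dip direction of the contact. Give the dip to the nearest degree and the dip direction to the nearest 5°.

true dip 40°, dip direction 155°

Each apparent-dip line lies in the plane. As unit vectors (x east, y north, z up), v₁ plunges 40°→155° and v₂ plunges 12°→230°.
The plane normal is n = v₁ × v₂ ∝ (0.260, -0.549, 0.724).
Dip δ = arctan(|n_h|/n_z) = arctan(0.607/0.724) = 40.0°.
The horizontal component of n points toward azimuth atan2(n_x, n_y) = 155°, the dip direction.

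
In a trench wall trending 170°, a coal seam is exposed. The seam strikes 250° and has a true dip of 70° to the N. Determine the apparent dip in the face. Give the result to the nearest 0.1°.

Angle between strike (250°) and section (170°): β = 80°.
tan α = tan 70° × sin 80° = 2.7475 × 0.9848 = 2.7057
apparent dip = arctan 2.7057 = 69.72°

69.7°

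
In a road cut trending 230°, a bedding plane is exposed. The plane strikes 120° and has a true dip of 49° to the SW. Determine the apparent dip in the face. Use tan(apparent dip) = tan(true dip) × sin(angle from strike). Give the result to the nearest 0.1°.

The section lies 70° from the strike.
tan α = tan 49° × sin 70° = 1.1504 × 0.9397 = 1.0810
α = arctan(1.0810) = 47.23°

47.2°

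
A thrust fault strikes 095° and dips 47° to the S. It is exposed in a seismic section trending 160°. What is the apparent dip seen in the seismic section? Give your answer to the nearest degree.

44°

The section lies 65° from the strike.
tan α = tan 47° × sin 65° = 1.0724 × 0.9063 = 0.9719
α = arctan(0.9719) = 44.18°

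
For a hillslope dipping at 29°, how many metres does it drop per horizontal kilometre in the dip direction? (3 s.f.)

554 m

drop per km = 1000 × tan 29° = 1000 × 0.5543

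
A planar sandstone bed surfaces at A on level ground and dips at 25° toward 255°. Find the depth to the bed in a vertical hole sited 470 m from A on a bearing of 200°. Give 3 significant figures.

The hole lies 55° from the dip direction, so the down-dip offset is 470 × cos 55° = 269.58 m.
Depth = down-dip offset × tan(dip) = 269.58 × tan 25° = 269.58 × 0.4663
Depth = 125.71 m

126 m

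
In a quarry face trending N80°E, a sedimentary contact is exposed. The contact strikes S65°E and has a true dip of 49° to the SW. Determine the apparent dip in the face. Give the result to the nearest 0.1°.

Angle between strike (S65°E) and section (N80°E): β = 35°.
tan α = tan 49° × sin 35° = 1.1504 × 0.5736 = 0.6598
apparent dip = arctan 0.6598 = 33.42°

33.4°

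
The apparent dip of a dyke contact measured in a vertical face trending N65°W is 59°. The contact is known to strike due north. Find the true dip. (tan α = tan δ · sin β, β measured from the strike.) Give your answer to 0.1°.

The section is 65° from the strike.
tan(true dip) = tan 59° / sin 65° = 1.8363
δ = arctan(1.8363) = 61.43°

61.4°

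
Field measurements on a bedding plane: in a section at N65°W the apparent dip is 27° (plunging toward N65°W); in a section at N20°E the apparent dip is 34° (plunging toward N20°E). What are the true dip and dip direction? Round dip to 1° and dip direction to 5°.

The two traces are lines in the plane: v₁ = (sin 295°·cos 27°, cos 295°·cos 27°, −sin 27°), v₂ = (sin 20°·cos 34°, cos 20°·cos 34°, −sin 34°).
The plane normal is n = v₁ × v₂ ∝ (-0.143, 0.580, 0.736).
tan δ = √(n_x²+n_y²)/n_z = 0.598/0.736, so δ = 39.1°.
The horizontal component of n points toward azimuth atan2(n_x, n_y) = 346°, the dip direction.

true dip 39°, dip direction 345°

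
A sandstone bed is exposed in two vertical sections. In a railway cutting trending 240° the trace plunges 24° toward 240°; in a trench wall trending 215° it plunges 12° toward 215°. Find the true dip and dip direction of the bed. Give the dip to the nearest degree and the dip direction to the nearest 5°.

true dip 32°, dip direction 285°

Represent each trace as a vector plunging at its apparent dip toward its trend (east-north-up frame): v₁ = (-0.791, -0.457, -0.407), v₂ = (-0.561, -0.801, -0.208).
Cross product v₁ × v₂ gives the pole to the plane: n ∝ (-0.231, 0.064, 0.378).
tan δ = √(n_x²+n_y²)/n_z = 0.240/0.378, so δ = 32.4°.
The horizontal component of n points toward azimuth atan2(n_x, n_y) = 285°, the dip direction.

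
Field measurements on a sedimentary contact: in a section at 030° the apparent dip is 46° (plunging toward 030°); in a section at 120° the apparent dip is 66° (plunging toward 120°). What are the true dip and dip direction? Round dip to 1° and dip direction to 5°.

true dip 68°, dip direction 095°

The two traces are lines in the plane: v₁ = (sin 30°·cos 46°, cos 30°·cos 46°, −sin 46°), v₂ = (sin 120°·cos 66°, cos 120°·cos 66°, −sin 66°).
Cross product v₁ × v₂ gives the pole to the plane: n ∝ (0.696, -0.064, 0.283).
tan δ = √(n_x²+n_y²)/n_z = 0.699/0.283, so δ = 68.0°.
The horizontal component of n points toward azimuth atan2(n_x, n_y) = 95°, the dip direction.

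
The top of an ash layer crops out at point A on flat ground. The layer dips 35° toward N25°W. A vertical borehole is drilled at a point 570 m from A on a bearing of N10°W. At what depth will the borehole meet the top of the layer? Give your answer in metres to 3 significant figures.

386 m

The hole lies 15° from the dip direction, so the down-dip offset is 570 × cos 15° = 550.58 m.
Depth = down-dip offset × tan(dip) = 550.58 × tan 35° = 550.58 × 0.7002
Depth = 385.52 m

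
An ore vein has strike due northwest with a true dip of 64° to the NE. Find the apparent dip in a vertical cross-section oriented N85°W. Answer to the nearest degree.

Angle between strike (due northwest) and section (N85°W): β = 40°.
tan(apparent dip) = tan 64° · sin 40° = 1.3179
apparent dip = arctan 1.3179 = 52.81°

53°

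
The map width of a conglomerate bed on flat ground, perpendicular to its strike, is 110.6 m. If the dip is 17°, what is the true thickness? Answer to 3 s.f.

True thickness t = w · sin(dip) = 110.6 × sin 17°
t = 110.6 × 0.2924 = 32.336 m

32.3 m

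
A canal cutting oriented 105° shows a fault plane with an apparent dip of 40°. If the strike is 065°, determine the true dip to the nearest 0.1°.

52.5°

β = acute angle between strike 065° and section 105° = 40°.
tan(true dip) = tan 40° / sin 40° = 1.3054
true dip = arctan 1.3054 = 52.55°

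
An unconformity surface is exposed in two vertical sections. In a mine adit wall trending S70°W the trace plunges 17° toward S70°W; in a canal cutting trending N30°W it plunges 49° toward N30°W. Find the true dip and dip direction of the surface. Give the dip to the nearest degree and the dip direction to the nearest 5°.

The two traces are lines in the plane: v₁ = (sin 250°·cos 17°, cos 250°·cos 17°, −sin 17°), v₂ = (sin 330°·cos 49°, cos 330°·cos 49°, −sin 49°).
Cross product v₁ × v₂ gives the pole to the plane: n ∝ (-0.413, 0.582, 0.618).
Dip δ = arctan(|n_h|/n_z) = arctan(0.714/0.618) = 49.1°.
Dip direction = atan2(-0.413, 0.582) = 325° (azimuth of n's horizontal projection).

true dip 49°, dip direction 325°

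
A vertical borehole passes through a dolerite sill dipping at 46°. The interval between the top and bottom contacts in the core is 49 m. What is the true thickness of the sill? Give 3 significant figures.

True thickness t = h · cos(dip) = 49 × cos 46°
t = 49 × 0.6947 = 34.038 m

34.0 m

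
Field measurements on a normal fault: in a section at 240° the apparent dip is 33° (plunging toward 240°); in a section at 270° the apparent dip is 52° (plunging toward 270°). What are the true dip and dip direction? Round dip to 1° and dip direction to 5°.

The two traces are lines in the plane: v₁ = (sin 240°·cos 33°, cos 240°·cos 33°, −sin 33°), v₂ = (sin 270°·cos 52°, cos 270°·cos 52°, −sin 52°).
The plane normal is n = v₁ × v₂ ∝ (-0.330, 0.237, 0.258).
Dip δ = arctan(|n_h|/n_z) = arctan(0.407/0.258) = 57.6°.
Dip direction = atan2(-0.330, 0.237) = 306° (azimuth of n's horizontal projection).

true dip 58°, dip direction 305°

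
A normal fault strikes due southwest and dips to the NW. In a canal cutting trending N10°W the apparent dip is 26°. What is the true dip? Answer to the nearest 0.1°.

The section is 55° from the strike.
tan δ = tan α / sin β = tan 26° / sin 55° = 0.4877 / 0.8192 = 0.5954
true dip = arctan 0.5954 = 30.77°

30.8°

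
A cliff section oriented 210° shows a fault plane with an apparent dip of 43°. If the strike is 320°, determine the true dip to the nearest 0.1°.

β = acute angle between strike 320° and section 210° = 70°.
tan δ = tan α / sin β = tan 43° / sin 70° = 0.9325 / 0.9397 = 0.9924
true dip = arctan 0.9924 = 44.78°

44.8°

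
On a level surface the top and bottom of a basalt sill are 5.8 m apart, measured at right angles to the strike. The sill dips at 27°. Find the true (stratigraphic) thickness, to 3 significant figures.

2.63 m

True thickness t = w · sin(dip) = 5.8 × sin 27°
t = 5.8 × 0.4540 = 2.633 m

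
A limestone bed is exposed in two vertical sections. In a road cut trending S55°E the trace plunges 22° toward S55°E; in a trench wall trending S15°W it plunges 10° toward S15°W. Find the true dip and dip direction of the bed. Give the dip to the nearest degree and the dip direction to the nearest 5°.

true dip 22°, dip direction 130°

Each apparent-dip line lies in the plane. As unit vectors (x east, y north, z up), v₁ plunges 22°→S55°E and v₂ plunges 10°→S15°W.
n = v₁ × v₂ = (0.264, -0.227, 0.858) (taken with n_z > 0).
tan δ = √(n_x²+n_y²)/n_z = 0.348/0.858, so δ = 22.1°.
The horizontal component of n points toward azimuth atan2(n_x, n_y) = 131°, the dip direction.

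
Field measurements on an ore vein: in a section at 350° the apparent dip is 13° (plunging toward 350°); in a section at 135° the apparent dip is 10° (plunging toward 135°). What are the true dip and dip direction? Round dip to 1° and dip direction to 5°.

true dip 34°, dip direction 060°

Each apparent-dip line lies in the plane. As unit vectors (x east, y north, z up), v₁ plunges 13°→350° and v₂ plunges 10°→135°.
The plane normal is n = v₁ × v₂ ∝ (0.323, 0.186, 0.550).
True dip = arccos(n_z / |n|) = arccos(0.8278) = 34.1°.
The horizontal component of n points toward azimuth atan2(n_x, n_y) = 60°, the dip direction.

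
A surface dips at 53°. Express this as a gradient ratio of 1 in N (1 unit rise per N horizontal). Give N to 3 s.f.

1 : N means tan θ = 1/N, so N = 1/tan 53° = 1/1.3270

1 in 0.754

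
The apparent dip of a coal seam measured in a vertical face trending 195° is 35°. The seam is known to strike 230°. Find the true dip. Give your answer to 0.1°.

The section is 35° from the strike.
tan(true dip) = tan 35° / sin 35° = 1.2208
δ = arctan(1.2208) = 50.68°

50.7°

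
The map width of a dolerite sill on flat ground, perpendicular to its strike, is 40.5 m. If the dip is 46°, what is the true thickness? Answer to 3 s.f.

True thickness t = w · sin(dip) = 40.5 × sin 46°
t = 40.5 × 0.7193 = 29.133 m

29.1 m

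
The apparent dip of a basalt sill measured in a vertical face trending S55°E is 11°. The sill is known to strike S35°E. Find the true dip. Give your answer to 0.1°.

β = acute angle between strike S35°E and section S55°E = 20°.
tan(true dip) = tan 11° / sin 20° = 0.5683
true dip = arctan 0.5683 = 29.61°

29.6°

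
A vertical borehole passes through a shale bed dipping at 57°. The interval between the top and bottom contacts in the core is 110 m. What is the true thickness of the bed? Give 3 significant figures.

59.9 m

True thickness t = h · cos(dip) = 110 × cos 57°
t = 110 × 0.5446 = 59.910 m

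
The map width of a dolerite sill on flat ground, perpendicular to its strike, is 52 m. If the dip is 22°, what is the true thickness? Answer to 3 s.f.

19.5 m

True thickness t = w · sin(dip) = 52 × sin 22°
t = 52 × 0.3746 = 19.480 m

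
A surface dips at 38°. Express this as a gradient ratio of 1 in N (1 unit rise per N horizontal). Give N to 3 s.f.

1 in 1.28

1 : N means tan θ = 1/N, so N = 1/tan 38° = 1/0.7813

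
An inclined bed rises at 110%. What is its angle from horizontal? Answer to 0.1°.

tan θ = 110/100 = 1.1000
θ = arctan(1.1000) = 47.73°

47.7°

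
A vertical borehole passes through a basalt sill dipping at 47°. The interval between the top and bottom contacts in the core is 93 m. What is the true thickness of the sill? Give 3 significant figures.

63.4 m

True thickness t = h · cos(dip) = 93 × cos 47°
t = 93 × 0.6820 = 63.426 m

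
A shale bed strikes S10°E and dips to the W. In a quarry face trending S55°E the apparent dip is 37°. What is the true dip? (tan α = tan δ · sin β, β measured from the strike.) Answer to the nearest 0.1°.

46.8°

The section is 45° from the strike.
tan δ = tan α / sin β = tan 37° / sin 45° = 0.7536 / 0.7071 = 1.0657
δ = arctan(1.0657) = 46.82°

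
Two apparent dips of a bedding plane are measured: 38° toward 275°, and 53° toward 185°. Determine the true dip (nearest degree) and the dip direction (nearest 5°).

true dip 57°, dip direction 215°

The two traces are lines in the plane: v₁ = (sin 275°·cos 38°, cos 275°·cos 38°, −sin 38°), v₂ = (sin 185°·cos 53°, cos 185°·cos 53°, −sin 53°).
The plane normal is n = v₁ × v₂ ∝ (-0.424, -0.595, 0.474).
Dip δ = arctan(|n_h|/n_z) = arctan(0.730/0.474) = 57.0°.
The horizontal component of n points toward azimuth atan2(n_x, n_y) = 215°, the dip direction.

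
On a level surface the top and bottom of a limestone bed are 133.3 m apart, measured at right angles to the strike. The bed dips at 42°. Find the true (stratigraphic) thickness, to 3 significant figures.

89.2 m

True thickness t = w · sin(dip) = 133.3 × sin 42°
t = 133.3 × 0.6691 = 89.195 m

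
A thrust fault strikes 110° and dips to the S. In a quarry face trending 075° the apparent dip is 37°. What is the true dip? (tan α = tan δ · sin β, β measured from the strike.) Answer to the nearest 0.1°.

52.7°

β = acute angle between strike 110° and section 075° = 35°.
tan δ = tan α / sin β = tan 37° / sin 35° = 0.7536 / 0.5736 = 1.3138
δ = arctan(1.3138) = 52.72°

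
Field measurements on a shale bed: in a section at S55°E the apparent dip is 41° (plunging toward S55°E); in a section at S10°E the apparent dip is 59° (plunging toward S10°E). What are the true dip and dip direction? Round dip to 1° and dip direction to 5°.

true dip 60°, dip direction 185°

Each apparent-dip line lies in the plane. As unit vectors (x east, y north, z up), v₁ plunges 41°→S55°E and v₂ plunges 59°→S10°E.
n = v₁ × v₂ = (-0.038, -0.471, 0.275) (taken with n_z > 0).
True dip = arccos(n_z / |n|) = arccos(0.5026) = 59.8°.
Dip direction = atan2(-0.038, -0.471) = 185° (azimuth of n's horizontal projection).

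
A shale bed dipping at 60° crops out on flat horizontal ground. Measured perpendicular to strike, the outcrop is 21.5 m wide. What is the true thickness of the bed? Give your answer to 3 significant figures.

18.6 m

True thickness t = w · sin(dip) = 21.5 × sin 60°
t = 21.5 × 0.8660 = 18.620 m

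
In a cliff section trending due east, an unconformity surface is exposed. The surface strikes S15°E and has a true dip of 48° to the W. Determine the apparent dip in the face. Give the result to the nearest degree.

47°

Angle between strike (S15°E) and section (due east): β = 75°.
tan α = tan 48° × sin 75° = 1.1106 × 0.9659 = 1.0728
α = arctan(1.0728) = 47.01°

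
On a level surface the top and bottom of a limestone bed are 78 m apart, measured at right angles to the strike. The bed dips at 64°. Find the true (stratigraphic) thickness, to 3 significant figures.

70.1 m

True thickness t = w · sin(dip) = 78 × sin 64°
t = 78 × 0.8988 = 70.106 m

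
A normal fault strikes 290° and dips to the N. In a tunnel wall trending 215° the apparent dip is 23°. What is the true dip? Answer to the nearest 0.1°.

β = acute angle between strike 290° and section 215° = 75°.
tan(true dip) = tan 23° / sin 75° = 0.4394
true dip = arctan 0.4394 = 23.72°

23.7°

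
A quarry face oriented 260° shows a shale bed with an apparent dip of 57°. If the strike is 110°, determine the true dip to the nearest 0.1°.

72.0°

The section is 30° from the strike.
tan δ = tan α / sin β = tan 57° / sin 30° = 1.5399 / 0.5000 = 3.0797
δ = arctan(3.0797) = 72.01°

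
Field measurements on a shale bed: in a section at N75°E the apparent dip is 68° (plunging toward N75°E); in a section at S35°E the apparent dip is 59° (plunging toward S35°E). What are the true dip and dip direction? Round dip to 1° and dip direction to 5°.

Each apparent-dip line lies in the plane. As unit vectors (x east, y north, z up), v₁ plunges 68°→N75°E and v₂ plunges 59°→S35°E.
n = v₁ × v₂ = (0.474, -0.036, 0.181) (taken with n_z > 0).
True dip = arccos(n_z / |n|) = arccos(0.3562) = 69.1°.
Dip direction = azimuth of (n_x, n_y) = atan2(0.474, -0.036) = 94°.

true dip 69°, dip direction 095°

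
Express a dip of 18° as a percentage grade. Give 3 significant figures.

grade % = 100 × tan 18° = 100 × 0.3249

32.5%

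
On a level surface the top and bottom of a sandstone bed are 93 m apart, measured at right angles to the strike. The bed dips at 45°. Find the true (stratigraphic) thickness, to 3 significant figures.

True thickness t = w · sin(dip) = 93 × sin 45°
t = 93 × 0.7071 = 65.761 m

65.8 m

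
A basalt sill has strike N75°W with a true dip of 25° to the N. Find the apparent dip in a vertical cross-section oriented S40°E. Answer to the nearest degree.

The section lies 35° from the strike.
tan(apparent dip) = tan 25° · sin 35° = 0.2675
α = arctan(0.2675) = 14.97°

15°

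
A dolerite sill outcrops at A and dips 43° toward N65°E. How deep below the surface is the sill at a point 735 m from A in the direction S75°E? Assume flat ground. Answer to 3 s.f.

525 m

The hole lies 40° from the dip direction, so the down-dip offset is 735 × cos 40° = 563.04 m.
Depth = down-dip offset × tan(dip) = 563.04 × tan 43° = 563.04 × 0.9325
Depth = 525.05 m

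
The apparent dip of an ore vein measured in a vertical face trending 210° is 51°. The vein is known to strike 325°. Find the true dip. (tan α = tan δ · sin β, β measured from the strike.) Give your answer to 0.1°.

53.7°

The section is 65° from the strike.
tan δ = tan α / sin β = tan 51° / sin 65° = 1.2349 / 0.9063 = 1.3626
δ = arctan(1.3626) = 53.72°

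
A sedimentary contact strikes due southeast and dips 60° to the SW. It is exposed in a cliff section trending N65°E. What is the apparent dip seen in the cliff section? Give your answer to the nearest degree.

58°

The section lies 70° from the strike.
tan α = tan 60° × sin 70° = 1.7321 × 0.9397 = 1.6276
α = arctan(1.6276) = 58.43°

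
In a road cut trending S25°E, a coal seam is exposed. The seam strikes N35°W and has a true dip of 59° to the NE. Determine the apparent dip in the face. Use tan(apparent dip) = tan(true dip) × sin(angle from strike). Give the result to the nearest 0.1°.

16.1°

The section lies 10° from the strike.
tan(apparent dip) = tan 59° · sin 10° = 0.2890
apparent dip = arctan 0.2890 = 16.12°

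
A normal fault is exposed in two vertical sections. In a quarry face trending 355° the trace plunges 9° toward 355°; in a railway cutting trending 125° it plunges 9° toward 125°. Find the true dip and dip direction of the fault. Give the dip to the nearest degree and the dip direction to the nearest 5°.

true dip 21°, dip direction 060°

The two traces are lines in the plane: v₁ = (sin 355°·cos 9°, cos 355°·cos 9°, −sin 9°), v₂ = (sin 125°·cos 9°, cos 125°·cos 9°, −sin 9°).
n = v₁ × v₂ = (0.243, 0.140, 0.747) (taken with n_z > 0).
tan δ = √(n_x²+n_y²)/n_z = 0.280/0.747, so δ = 20.5°.
Dip direction = atan2(0.243, 0.140) = 60° (azimuth of n's horizontal projection).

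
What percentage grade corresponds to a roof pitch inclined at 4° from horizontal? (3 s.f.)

6.99%

grade % = 100 × tan 4° = 100 × 0.0699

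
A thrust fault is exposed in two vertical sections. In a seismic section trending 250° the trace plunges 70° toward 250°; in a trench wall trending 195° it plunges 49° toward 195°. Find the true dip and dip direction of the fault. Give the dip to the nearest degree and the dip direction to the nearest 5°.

Each apparent-dip line lies in the plane. As unit vectors (x east, y north, z up), v₁ plunges 70°→250° and v₂ plunges 49°→195°.
n = v₁ × v₂ = (-0.507, -0.083, 0.184) (taken with n_z > 0).
Dip δ = arctan(|n_h|/n_z) = arctan(0.514/0.184) = 70.3°.
Dip direction = atan2(-0.507, -0.083) = 261° (azimuth of n's horizontal projection).

true dip 70°, dip direction 260°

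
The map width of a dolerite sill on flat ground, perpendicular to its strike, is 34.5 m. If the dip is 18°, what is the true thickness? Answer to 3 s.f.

10.7 m

True thickness t = w · sin(dip) = 34.5 × sin 18°
t = 34.5 × 0.3090 = 10.661 m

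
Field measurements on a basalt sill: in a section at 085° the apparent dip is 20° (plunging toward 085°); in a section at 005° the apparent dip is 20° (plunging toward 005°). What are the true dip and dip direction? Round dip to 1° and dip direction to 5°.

The two traces are lines in the plane: v₁ = (sin 85°·cos 20°, cos 85°·cos 20°, −sin 20°), v₂ = (sin 5°·cos 20°, cos 5°·cos 20°, −sin 20°).
Cross product v₁ × v₂ gives the pole to the plane: n ∝ (0.292, 0.292, 0.870).
Dip δ = arctan(|n_h|/n_z) = arctan(0.413/0.870) = 25.4°.
Dip direction = atan2(0.292, 0.292) = 45° (azimuth of n's horizontal projection).

true dip 25°, dip direction 045°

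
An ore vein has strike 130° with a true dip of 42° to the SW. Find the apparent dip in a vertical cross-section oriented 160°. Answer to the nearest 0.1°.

24.2°

The section lies 30° from the strike.
tan(apparent dip) = tan 42° · sin 30° = 0.4502
apparent dip = arctan 0.4502 = 24.24°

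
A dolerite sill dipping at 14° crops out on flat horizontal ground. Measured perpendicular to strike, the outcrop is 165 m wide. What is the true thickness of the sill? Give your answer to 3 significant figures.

39.9 m

True thickness t = w · sin(dip) = 165 × sin 14°
t = 165 × 0.2419 = 39.917 m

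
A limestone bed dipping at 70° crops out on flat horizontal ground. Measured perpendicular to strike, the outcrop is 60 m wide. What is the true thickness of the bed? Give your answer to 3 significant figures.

True thickness t = w · sin(dip) = 60 × sin 70°
t = 60 × 0.9397 = 56.382 m

56.4 m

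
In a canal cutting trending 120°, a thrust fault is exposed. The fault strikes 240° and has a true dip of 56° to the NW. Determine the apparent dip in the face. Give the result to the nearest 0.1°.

Angle between strike (240°) and section (120°): β = 60°.
tan(apparent dip) = tan 56° · sin 60° = 1.2839
apparent dip = arctan 1.2839 = 52.09°

52.1°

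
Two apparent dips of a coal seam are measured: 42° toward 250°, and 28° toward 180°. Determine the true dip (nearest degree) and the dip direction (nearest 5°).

true dip 43°, dip direction 235°

The two traces are lines in the plane: v₁ = (sin 250°·cos 42°, cos 250°·cos 42°, −sin 42°), v₂ = (sin 180°·cos 28°, cos 180°·cos 28°, −sin 28°).
n = v₁ × v₂ = (-0.471, -0.328, 0.617) (taken with n_z > 0).
Dip δ = arctan(|n_h|/n_z) = arctan(0.574/0.617) = 43.0°.
Dip direction = azimuth of (n_x, n_y) = atan2(-0.471, -0.328) = 235°.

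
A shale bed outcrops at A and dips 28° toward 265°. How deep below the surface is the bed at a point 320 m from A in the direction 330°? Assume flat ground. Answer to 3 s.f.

The hole lies 65° from the dip direction, so the down-dip offset is 320 × cos 65° = 135.24 m.
Depth = down-dip offset × tan(dip) = 135.24 × tan 28° = 135.24 × 0.5317
Depth = 71.91 m

71.9 m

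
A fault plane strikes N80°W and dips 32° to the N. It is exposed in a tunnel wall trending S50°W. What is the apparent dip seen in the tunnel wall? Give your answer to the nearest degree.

Angle between strike (N80°W) and section (S50°W): β = 50°.
tan α = tan 32° × sin 50° = 0.6249 × 0.7660 = 0.4787
α = arctan(0.4787) = 25.58°

26°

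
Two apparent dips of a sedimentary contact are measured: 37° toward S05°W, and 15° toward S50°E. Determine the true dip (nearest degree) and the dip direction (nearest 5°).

true dip 38°, dip direction 200°

Each apparent-dip line lies in the plane. As unit vectors (x east, y north, z up), v₁ plunges 37°→S05°W and v₂ plunges 15°→S50°E.
Cross product v₁ × v₂ gives the pole to the plane: n ∝ (-0.168, -0.463, 0.632).
tan δ = √(n_x²+n_y²)/n_z = 0.493/0.632, so δ = 37.9°.
The horizontal component of n points toward azimuth atan2(n_x, n_y) = 200°, the dip direction.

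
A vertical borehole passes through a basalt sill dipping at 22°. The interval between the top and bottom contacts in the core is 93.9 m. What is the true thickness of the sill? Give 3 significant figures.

87.1 m

True thickness t = h · cos(dip) = 93.9 × cos 22°
t = 93.9 × 0.9272 = 87.063 m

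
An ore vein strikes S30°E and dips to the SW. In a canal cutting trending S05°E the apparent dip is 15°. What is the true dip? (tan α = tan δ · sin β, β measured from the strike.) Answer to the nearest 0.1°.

32.4°

β = acute angle between strike S30°E and section S05°E = 25°.
tan δ = tan α / sin β = tan 15° / sin 25° = 0.2679 / 0.4226 = 0.6340
δ = arctan(0.6340) = 32.38°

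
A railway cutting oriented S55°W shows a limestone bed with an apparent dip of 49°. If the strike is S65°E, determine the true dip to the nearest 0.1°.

53.0°

The section is 60° from the strike.
tan(true dip) = tan 49° / sin 60° = 1.3283
δ = arctan(1.3283) = 53.03°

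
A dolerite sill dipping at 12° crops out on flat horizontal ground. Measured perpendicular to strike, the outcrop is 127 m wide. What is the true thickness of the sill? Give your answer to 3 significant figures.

26.4 m

True thickness t = w · sin(dip) = 127 × sin 12°
t = 127 × 0.2079 = 26.405 m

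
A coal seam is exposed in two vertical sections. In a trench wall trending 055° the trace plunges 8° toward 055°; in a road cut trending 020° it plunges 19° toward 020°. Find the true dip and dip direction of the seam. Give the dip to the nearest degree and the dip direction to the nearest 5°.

true dip 23°, dip direction 345°

Represent each trace as a vector plunging at its apparent dip toward its trend (east-north-up frame): v₁ = (0.811, 0.568, -0.139), v₂ = (0.323, 0.888, -0.326).
The plane normal is n = v₁ × v₂ ∝ (-0.061, 0.219, 0.537).
True dip = arccos(n_z / |n|) = arccos(0.9208) = 23.0°.
Dip direction = atan2(-0.061, 0.219) = 344° (azimuth of n's horizontal projection).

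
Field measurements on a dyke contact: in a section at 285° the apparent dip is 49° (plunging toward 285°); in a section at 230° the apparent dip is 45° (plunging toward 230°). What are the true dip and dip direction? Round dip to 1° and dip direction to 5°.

true dip 51°, dip direction 265°

The two traces are lines in the plane: v₁ = (sin 285°·cos 49°, cos 285°·cos 49°, −sin 49°), v₂ = (sin 230°·cos 45°, cos 230°·cos 45°, −sin 45°).
Cross product v₁ × v₂ gives the pole to the plane: n ∝ (-0.463, -0.039, 0.380).
tan δ = √(n_x²+n_y²)/n_z = 0.465/0.380, so δ = 50.7°.
Dip direction = atan2(-0.463, -0.039) = 265° (azimuth of n's horizontal projection).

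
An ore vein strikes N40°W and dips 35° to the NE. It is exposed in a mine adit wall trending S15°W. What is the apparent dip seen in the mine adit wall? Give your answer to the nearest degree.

Angle between strike (N40°W) and section (S15°W): β = 55°.
tan(apparent dip) = tan 35° · sin 55° = 0.5736
apparent dip = arctan 0.5736 = 29.84°

30°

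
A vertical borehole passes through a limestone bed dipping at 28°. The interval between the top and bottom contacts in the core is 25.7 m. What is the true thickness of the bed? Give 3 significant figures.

True thickness t = h · cos(dip) = 25.7 × cos 28°
t = 25.7 × 0.8829 = 22.692 m

22.7 m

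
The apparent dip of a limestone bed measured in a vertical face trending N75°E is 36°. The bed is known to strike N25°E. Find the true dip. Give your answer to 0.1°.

β = acute angle between strike N25°E and section N75°E = 50°.
tan δ = tan α / sin β = tan 36° / sin 50° = 0.7265 / 0.7660 = 0.9484
δ = arctan(0.9484) = 43.48°

43.5°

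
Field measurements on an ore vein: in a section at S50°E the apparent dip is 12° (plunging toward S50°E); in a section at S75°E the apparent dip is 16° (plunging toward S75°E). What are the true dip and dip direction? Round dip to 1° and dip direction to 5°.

Represent each trace as a vector plunging at its apparent dip toward its trend (east-north-up frame): v₁ = (0.749, -0.629, -0.208), v₂ = (0.929, -0.249, -0.276).
The plane normal is n = v₁ × v₂ ∝ (0.122, 0.013, 0.397).
Dip δ = arctan(|n_h|/n_z) = arctan(0.122/0.397) = 17.1°.
Dip direction = azimuth of (n_x, n_y) = atan2(0.122, 0.013) = 84°.

true dip 17°, dip direction 085°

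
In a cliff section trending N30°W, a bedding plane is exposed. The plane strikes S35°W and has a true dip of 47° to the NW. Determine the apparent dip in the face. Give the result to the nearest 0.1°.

Angle between strike (S35°W) and section (N30°W): β = 65°.
tan(apparent dip) = tan 47° · sin 65° = 0.9719
apparent dip = arctan 0.9719 = 44.18°

44.2°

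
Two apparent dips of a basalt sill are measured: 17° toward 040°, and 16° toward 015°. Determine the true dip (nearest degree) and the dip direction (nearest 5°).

The two traces are lines in the plane: v₁ = (sin 40°·cos 17°, cos 40°·cos 17°, −sin 17°), v₂ = (sin 15°·cos 16°, cos 15°·cos 16°, −sin 16°).
The plane normal is n = v₁ × v₂ ∝ (0.070, 0.097, 0.388).
Dip δ = arctan(|n_h|/n_z) = arctan(0.119/0.388) = 17.0°.
The horizontal component of n points toward azimuth atan2(n_x, n_y) = 36°, the dip direction.

true dip 17°, dip direction 035°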